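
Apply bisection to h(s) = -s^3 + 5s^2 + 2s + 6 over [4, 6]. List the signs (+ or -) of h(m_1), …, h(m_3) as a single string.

++-

h(5) = 16 > 0, so the root lies in [5, 6]
h(5.5) = 1.875 > 0, so the root lies in [5.5, 6]
h(5.75) = -7.296875 < 0, so the root lies in [5.5, 5.75]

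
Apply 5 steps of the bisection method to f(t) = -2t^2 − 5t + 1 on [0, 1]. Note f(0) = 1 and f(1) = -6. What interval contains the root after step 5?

midpoint 0.5: f = -2 < 0 → [0, 0.5]
midpoint 0.25: f = -0.375 < 0 → [0, 0.25]
midpoint 0.125: f = 0.34375 > 0 → [0.125, 0.25]
midpoint 0.1875: f = -0.0078 < 0 → [0.125, 0.1875]
midpoint 0.15625: f = 0.1699 > 0 → [0.15625, 0.1875]

[0.15625, 0.1875]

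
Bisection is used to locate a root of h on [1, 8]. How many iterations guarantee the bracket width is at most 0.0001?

17

Width after n steps is 7/2^n. Need 2^n ≥ 7/0.0001 = 70000.
2^16 = 65536 < 70000 ≤ 2^17 = 131072, so n = 17.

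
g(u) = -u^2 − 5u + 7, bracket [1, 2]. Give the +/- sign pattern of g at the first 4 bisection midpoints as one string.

u = 1.5 gives g = -2.75, negative; keep [1, 1.5]
u = 1.25 gives g = -0.8125, negative; keep [1, 1.25]
u = 1.125 gives g = 0.109375, positive; keep [1.125, 1.25]
u = 1.1875 gives g = -0.3477, negative; keep [1.125, 1.1875]

--+-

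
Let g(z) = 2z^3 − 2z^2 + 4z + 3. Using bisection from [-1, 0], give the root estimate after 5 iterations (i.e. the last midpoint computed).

z = -0.5 gives g = 0.25, positive; keep [-1, -0.5]
z = -0.75 gives g = -1.96875, negative; keep [-0.75, -0.5]
z = -0.625 gives g = -0.769531, negative; keep [-0.625, -0.5]
z = -0.5625 gives g = -0.2388, negative; keep [-0.5625, -0.5]
z = -0.53125 gives g = 0.0107, positive; keep [-0.5625, -0.53125]

-0.53125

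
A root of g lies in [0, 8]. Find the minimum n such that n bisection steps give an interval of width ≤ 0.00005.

Width after n steps is 8/2^n. Need 2^n ≥ 8/0.00005 = 160000.
2^17 = 131072 < 160000 ≤ 2^18 = 262144, so n = 18.

18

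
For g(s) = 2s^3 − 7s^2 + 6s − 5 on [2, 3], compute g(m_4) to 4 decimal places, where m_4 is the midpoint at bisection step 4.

m = 2.5, g(m) = -2.5 (−); new bracket [2.5, 3]
m = 2.75, g(m) = 0.15625 (+); new bracket [2.5, 2.75]
m = 2.625, g(m) = -1.308594 (−); new bracket [2.625, 2.75]
m = 2.6875, g(m) = -0.6118 (−); new bracket [2.6875, 2.75]

-0.6118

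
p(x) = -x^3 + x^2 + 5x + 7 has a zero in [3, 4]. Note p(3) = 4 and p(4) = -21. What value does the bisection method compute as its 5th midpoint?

3.21875

x = 3.5 gives p = -6.125, negative; keep [3, 3.5]
x = 3.25 gives p = -0.515625, negative; keep [3, 3.25]
x = 3.125 gives p = 1.873047, positive; keep [3.125, 3.25]
x = 3.1875 gives p = 0.7122, positive; keep [3.1875, 3.25]
x = 3.21875 gives p = 0.1067, positive; keep [3.21875, 3.25]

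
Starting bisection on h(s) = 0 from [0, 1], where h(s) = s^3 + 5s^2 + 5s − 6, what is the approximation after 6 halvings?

midpoint 0.5: h = -2.125 < 0 → [0.5, 1]
midpoint 0.75: h = 0.984375 > 0 → [0.5, 0.75]
midpoint 0.625: h = -0.677734 < 0 → [0.625, 0.75]
midpoint 0.6875: h = 0.1257 > 0 → [0.625, 0.6875]
midpoint 0.65625: h = -0.2828 < 0 → [0.65625, 0.6875]
midpoint 0.671875: h = -0.0802 < 0 → [0.671875, 0.6875]

0.671875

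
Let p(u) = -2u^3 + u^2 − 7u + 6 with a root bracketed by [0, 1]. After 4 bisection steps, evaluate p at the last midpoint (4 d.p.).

-0.1001

m = 0.5, p(m) = 2.5 (+); new bracket [0.5, 1]
m = 0.75, p(m) = 0.46875 (+); new bracket [0.75, 1]
m = 0.875, p(m) = -0.699219 (−); new bracket [0.75, 0.875]
m = 0.8125, p(m) = -0.1001 (−); new bracket [0.75, 0.8125]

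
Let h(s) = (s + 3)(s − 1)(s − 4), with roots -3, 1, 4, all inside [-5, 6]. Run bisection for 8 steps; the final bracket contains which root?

-3

h(0.5) = 6.125 > 0, so the root lies in [-5, 0.5]
h(-2.25) = 15.234375 > 0, so the root lies in [-5, -2.25]
h(-3.625) = -22.041016 < 0, so the root lies in [-3.625, -2.25]
h(-2.9375) = 1.7073 > 0, so the root lies in [-3.625, -2.9375]
h(-3.28125) = -8.7674 < 0, so the root lies in [-3.28125, -2.9375]
h(-3.109375) = -3.1954 < 0, so the root lies in [-3.109375, -2.9375]
h(-3.0234375) = -0.6623 < 0, so the root lies in [-3.0234375, -2.9375]
h(-2.98046875) = 0.5427 > 0, so the root lies in [-3.0234375, -2.98046875]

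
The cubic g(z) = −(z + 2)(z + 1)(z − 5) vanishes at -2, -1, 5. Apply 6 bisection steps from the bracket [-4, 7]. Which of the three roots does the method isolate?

5

midpoint 1.5: g = 30.625 > 0 → [1.5, 7]
midpoint 4.25: g = 24.609375 > 0 → [4.25, 7]
midpoint 5.625: g = -31.572266 < 0 → [4.25, 5.625]
midpoint 4.9375: g = 2.5745 > 0 → [4.9375, 5.625]
midpoint 5.28125: g = -12.8631 < 0 → [4.9375, 5.28125]
midpoint 5.109375: g = -4.7506 < 0 → [4.9375, 5.109375]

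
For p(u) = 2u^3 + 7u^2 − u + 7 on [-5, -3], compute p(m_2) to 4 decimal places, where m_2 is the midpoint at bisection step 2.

m = -4, p(m) = -5 (−); new bracket [-4, -3]
m = -3.5, p(m) = 10.5 (+); new bracket [-4, -3.5]

10.5000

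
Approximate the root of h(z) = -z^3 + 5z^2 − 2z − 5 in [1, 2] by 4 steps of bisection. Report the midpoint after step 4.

m = 1.5, h(m) = -0.125 (−); new bracket [1.5, 2]
m = 1.75, h(m) = 1.453125 (+); new bracket [1.5, 1.75]
m = 1.625, h(m) = 0.662109 (+); new bracket [1.5, 1.625]
m = 1.5625, h(m) = 0.2673 (+); new bracket [1.5, 1.5625]

1.5625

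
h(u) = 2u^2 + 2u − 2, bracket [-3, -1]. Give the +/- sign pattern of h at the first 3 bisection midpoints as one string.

midpoint -2: h = 2 > 0 → [-2, -1]
midpoint -1.5: h = -0.5 < 0 → [-2, -1.5]
midpoint -1.75: h = 0.625 > 0 → [-1.75, -1.5]

+-+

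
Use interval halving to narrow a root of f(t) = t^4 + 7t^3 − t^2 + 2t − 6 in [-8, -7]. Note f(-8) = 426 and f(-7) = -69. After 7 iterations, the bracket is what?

m = -7.5, f(m) = 133.6875 (+); new bracket [-7.5, -7]
m = -7.25, f(m) = 22.207031 (+); new bracket [-7.25, -7]
m = -7.125, f(m) = -25.80249 (−); new bracket [-7.25, -7.125]
m = -7.1875, f(m) = -2.415 (−); new bracket [-7.25, -7.1875]
m = -7.21875, f(m) = 9.7397 (+); new bracket [-7.21875, -7.1875]
m = -7.203125, f(m) = 3.6235 (+); new bracket [-7.203125, -7.1875]
m = -7.1953125, f(m) = 0.5946 (+); new bracket [-7.1953125, -7.1875]

[-7.1953125, -7.1875]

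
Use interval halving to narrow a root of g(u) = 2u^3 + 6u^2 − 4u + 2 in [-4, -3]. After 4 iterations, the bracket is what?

[-3.6875, -3.625]

midpoint -3.5: g = 3.75 > 0 → [-4, -3.5]
midpoint -3.75: g = -4.09375 < 0 → [-3.75, -3.5]
midpoint -3.625: g = 0.074219 > 0 → [-3.75, -3.625]
midpoint -3.6875: g = -1.9468 < 0 → [-3.6875, -3.625]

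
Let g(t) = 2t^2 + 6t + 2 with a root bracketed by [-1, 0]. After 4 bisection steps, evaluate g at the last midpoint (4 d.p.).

midpoint -0.5: g = -0.5 < 0 → [-0.5, 0]
midpoint -0.25: g = 0.625 > 0 → [-0.5, -0.25]
midpoint -0.375: g = 0.03125 > 0 → [-0.5, -0.375]
midpoint -0.4375: g = -0.2422 < 0 → [-0.4375, -0.375]

-0.2422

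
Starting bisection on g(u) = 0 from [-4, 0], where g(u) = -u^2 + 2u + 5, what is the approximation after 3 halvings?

-1.5

g(-2) = -3 < 0, so the root lies in [-2, 0]
g(-1) = 2 > 0, so the root lies in [-2, -1]
g(-1.5) = -0.25 < 0, so the root lies in [-1.5, -1]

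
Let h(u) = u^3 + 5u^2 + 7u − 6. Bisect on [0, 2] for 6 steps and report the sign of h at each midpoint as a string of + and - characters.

+-++-+

midpoint 1: h = 7 > 0 → [0, 1]
midpoint 0.5: h = -1.125 < 0 → [0.5, 1]
midpoint 0.75: h = 2.484375 > 0 → [0.5, 0.75]
midpoint 0.625: h = 0.5723 > 0 → [0.5, 0.625]
midpoint 0.5625: h = -0.3025 < 0 → [0.5625, 0.625]
midpoint 0.59375: h = 0.1283 > 0 → [0.5625, 0.59375]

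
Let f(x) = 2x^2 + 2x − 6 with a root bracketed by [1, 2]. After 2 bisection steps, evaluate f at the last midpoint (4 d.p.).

f(1.5) = 1.5 > 0, so the root lies in [1, 1.5]
f(1.25) = -0.375 < 0, so the root lies in [1.25, 1.5]

-0.3750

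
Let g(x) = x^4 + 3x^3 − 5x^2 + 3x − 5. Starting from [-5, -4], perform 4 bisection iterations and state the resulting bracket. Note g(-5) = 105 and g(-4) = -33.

[-4.375, -4.3125]

x = -4.5 gives g = 16.9375, positive; keep [-4.5, -4]
x = -4.25 gives g = -12.105469, negative; keep [-4.5, -4.25]
x = -4.375 gives g = 1.314697, positive; keep [-4.375, -4.25]
x = -4.3125 gives g = -5.6601, negative; keep [-4.375, -4.3125]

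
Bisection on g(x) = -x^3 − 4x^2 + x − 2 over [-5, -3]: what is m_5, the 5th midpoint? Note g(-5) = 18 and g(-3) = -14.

-4.3125

midpoint -4: g = -6 < 0 → [-5, -4]
midpoint -4.5: g = 3.625 > 0 → [-4.5, -4]
midpoint -4.25: g = -1.734375 < 0 → [-4.5, -4.25]
midpoint -4.375: g = 0.8027 > 0 → [-4.375, -4.25]
midpoint -4.3125: g = -0.5007 < 0 → [-4.375, -4.3125]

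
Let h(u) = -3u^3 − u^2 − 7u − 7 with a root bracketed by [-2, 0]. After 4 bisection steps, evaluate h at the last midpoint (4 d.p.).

u = -1 gives h = 2, positive; keep [-1, 0]
u = -0.5 gives h = -3.375, negative; keep [-1, -0.5]
u = -0.75 gives h = -1.046875, negative; keep [-1, -0.75]
u = -0.875 gives h = 0.3691, positive; keep [-0.875, -0.75]

0.3691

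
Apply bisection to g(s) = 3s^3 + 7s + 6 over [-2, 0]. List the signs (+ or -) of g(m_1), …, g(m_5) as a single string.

g(-1) = -4 < 0, so the root lies in [-1, 0]
g(-0.5) = 2.125 > 0, so the root lies in [-1, -0.5]
g(-0.75) = -0.515625 < 0, so the root lies in [-0.75, -0.5]
g(-0.625) = 0.8926 > 0, so the root lies in [-0.75, -0.625]
g(-0.6875) = 0.2126 > 0, so the root lies in [-0.75, -0.6875]

-+-++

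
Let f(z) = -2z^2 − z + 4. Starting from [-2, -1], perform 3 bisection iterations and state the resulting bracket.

[-1.75, -1.625]

f(-1.5) = 1 > 0, so the root lies in [-2, -1.5]
f(-1.75) = -0.375 < 0, so the root lies in [-1.75, -1.5]
f(-1.625) = 0.34375 > 0, so the root lies in [-1.75, -1.625]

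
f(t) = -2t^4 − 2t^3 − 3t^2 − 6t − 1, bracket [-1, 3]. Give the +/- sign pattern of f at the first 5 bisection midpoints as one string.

t = 1 gives f = -14, negative; keep [-1, 1]
t = 0 gives f = -1, negative; keep [-1, 0]
t = -0.5 gives f = 1.375, positive; keep [-0.5, 0]
t = -0.25 gives f = 0.3359, positive; keep [-0.25, 0]
t = -0.125 gives f = -0.2935, negative; keep [-0.25, -0.125]

--++-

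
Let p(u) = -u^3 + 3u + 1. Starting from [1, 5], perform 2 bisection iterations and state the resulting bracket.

p(3) = -17 < 0, so the root lies in [1, 3]
p(2) = -1 < 0, so the root lies in [1, 2]

[1, 2]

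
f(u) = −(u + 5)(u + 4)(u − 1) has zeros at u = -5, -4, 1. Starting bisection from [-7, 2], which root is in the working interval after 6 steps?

1

u = -2.5 gives f = 13.125, positive; keep [-2.5, 2]
u = -0.25 gives f = 22.265625, positive; keep [-0.25, 2]
u = 0.875 gives f = 3.580078, positive; keep [0.875, 2]
u = 1.4375 gives f = -15.3142, negative; keep [0.875, 1.4375]
u = 1.15625 gives f = -4.9599, negative; keep [0.875, 1.15625]
u = 1.015625 gives f = -0.4714, negative; keep [0.875, 1.015625]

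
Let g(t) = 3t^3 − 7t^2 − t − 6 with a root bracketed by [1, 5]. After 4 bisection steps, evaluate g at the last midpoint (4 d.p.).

0.7031

m = 3, g(m) = 9 (+); new bracket [1, 3]
m = 2, g(m) = -12 (−); new bracket [2, 3]
m = 2.5, g(m) = -5.375 (−); new bracket [2.5, 3]
m = 2.75, g(m) = 0.7031 (+); new bracket [2.5, 2.75]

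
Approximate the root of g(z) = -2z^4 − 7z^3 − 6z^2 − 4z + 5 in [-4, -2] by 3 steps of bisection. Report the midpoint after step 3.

midpoint -3: g = -10 < 0 → [-3, -2]
midpoint -2.5: g = 8.75 > 0 → [-3, -2.5]
midpoint -2.75: g = 1.820312 > 0 → [-3, -2.75]

-2.75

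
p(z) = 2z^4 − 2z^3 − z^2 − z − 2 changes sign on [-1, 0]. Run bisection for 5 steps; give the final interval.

midpoint -0.5: p = -1.375 < 0 → [-1, -0.5]
midpoint -0.75: p = -0.335938 < 0 → [-1, -0.75]
midpoint -0.875: p = 0.621582 > 0 → [-0.875, -0.75]
midpoint -0.8125: p = 0.0967 > 0 → [-0.8125, -0.75]
midpoint -0.78125: p = -0.1304 < 0 → [-0.8125, -0.78125]

[-0.8125, -0.78125]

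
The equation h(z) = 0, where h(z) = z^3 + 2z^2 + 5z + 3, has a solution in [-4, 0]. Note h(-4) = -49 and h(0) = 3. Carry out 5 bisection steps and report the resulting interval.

[-0.75, -0.625]

z = -2 gives h = -7, negative; keep [-2, 0]
z = -1 gives h = -1, negative; keep [-1, 0]
z = -0.5 gives h = 0.875, positive; keep [-1, -0.5]
z = -0.75 gives h = -0.0469, negative; keep [-0.75, -0.5]
z = -0.625 gives h = 0.4121, positive; keep [-0.75, -0.625]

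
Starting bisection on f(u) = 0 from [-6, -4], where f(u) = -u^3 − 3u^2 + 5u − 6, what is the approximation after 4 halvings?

-4.375

m = -5, f(m) = 19 (+); new bracket [-5, -4]
m = -4.5, f(m) = 1.875 (+); new bracket [-4.5, -4]
m = -4.25, f(m) = -4.671875 (−); new bracket [-4.5, -4.25]
m = -4.375, f(m) = -1.5566 (−); new bracket [-4.5, -4.375]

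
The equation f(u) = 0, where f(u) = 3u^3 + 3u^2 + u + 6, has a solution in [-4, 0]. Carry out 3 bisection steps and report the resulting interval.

m = -2, f(m) = -8 (−); new bracket [-2, 0]
m = -1, f(m) = 5 (+); new bracket [-2, -1]
m = -1.5, f(m) = 1.125 (+); new bracket [-2, -1.5]

[-2, -1.5]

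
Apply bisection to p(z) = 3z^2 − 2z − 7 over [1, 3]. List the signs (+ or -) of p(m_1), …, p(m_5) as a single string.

+---+

z = 2 gives p = 1, positive; keep [1, 2]
z = 1.5 gives p = -3.25, negative; keep [1.5, 2]
z = 1.75 gives p = -1.3125, negative; keep [1.75, 2]
z = 1.875 gives p = -0.2031, negative; keep [1.875, 2]
z = 1.9375 gives p = 0.3867, positive; keep [1.875, 1.9375]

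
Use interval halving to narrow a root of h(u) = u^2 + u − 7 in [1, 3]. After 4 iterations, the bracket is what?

h(2) = -1 < 0, so the root lies in [2, 3]
h(2.5) = 1.75 > 0, so the root lies in [2, 2.5]
h(2.25) = 0.3125 > 0, so the root lies in [2, 2.25]
h(2.125) = -0.3594 < 0, so the root lies in [2.125, 2.25]

[2.125, 2.25]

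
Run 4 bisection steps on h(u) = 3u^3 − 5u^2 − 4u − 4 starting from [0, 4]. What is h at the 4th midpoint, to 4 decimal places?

u = 2 gives h = -8, negative; keep [2, 4]
u = 3 gives h = 20, positive; keep [2, 3]
u = 2.5 gives h = 1.625, positive; keep [2, 2.5]
u = 2.25 gives h = -4.1406, negative; keep [2.25, 2.5]

-4.1406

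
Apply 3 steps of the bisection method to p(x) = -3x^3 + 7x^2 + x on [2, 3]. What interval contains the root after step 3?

m = 2.5, p(m) = -0.625 (−); new bracket [2, 2.5]
m = 2.25, p(m) = 3.515625 (+); new bracket [2.25, 2.5]
m = 2.375, p(m) = 1.669922 (+); new bracket [2.375, 2.5]

[2.375, 2.5]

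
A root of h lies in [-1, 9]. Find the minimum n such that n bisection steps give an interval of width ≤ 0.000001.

Width after n steps is 10/2^n. Need 2^n ≥ 10/0.000001 = 10000000.
2^23 = 8388608 < 10000000 ≤ 2^24 = 16777216, so n = 24.

24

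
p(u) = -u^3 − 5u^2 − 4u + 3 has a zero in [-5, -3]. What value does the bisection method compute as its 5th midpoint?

m = -4, p(m) = 3 (+); new bracket [-4, -3]
m = -3.5, p(m) = -1.375 (−); new bracket [-4, -3.5]
m = -3.75, p(m) = 0.421875 (+); new bracket [-3.75, -3.5]
m = -3.625, p(m) = -0.5684 (−); new bracket [-3.75, -3.625]
m = -3.6875, p(m) = -0.0969 (−); new bracket [-3.75, -3.6875]

-3.6875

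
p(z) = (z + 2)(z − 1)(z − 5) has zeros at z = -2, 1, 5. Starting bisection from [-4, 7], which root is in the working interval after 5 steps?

5

m = 1.5, p(m) = -6.125 (−); new bracket [1.5, 7]
m = 4.25, p(m) = -15.234375 (−); new bracket [4.25, 7]
m = 5.625, p(m) = 22.041016 (+); new bracket [4.25, 5.625]
m = 4.9375, p(m) = -1.7073 (−); new bracket [4.9375, 5.625]
m = 5.28125, p(m) = 8.7674 (+); new bracket [4.9375, 5.28125]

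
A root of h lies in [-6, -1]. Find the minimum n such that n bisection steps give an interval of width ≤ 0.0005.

14

Width after n steps is 5/2^n. Need 2^n ≥ 5/0.0005 = 10000.
2^13 = 8192 < 10000 ≤ 2^14 = 16384, so n = 14.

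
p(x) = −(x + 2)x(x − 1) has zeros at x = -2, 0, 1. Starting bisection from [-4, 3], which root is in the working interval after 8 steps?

-2

x = -0.5 gives p = -1.125, negative; keep [-4, -0.5]
x = -2.25 gives p = 1.828125, positive; keep [-2.25, -0.5]
x = -1.375 gives p = -2.041016, negative; keep [-2.25, -1.375]
x = -1.8125 gives p = -0.9558, negative; keep [-2.25, -1.8125]
x = -2.03125 gives p = 0.1924, positive; keep [-2.03125, -1.8125]
x = -1.921875 gives p = -0.4387, negative; keep [-2.03125, -1.921875]
x = -1.9765625 gives p = -0.1379, negative; keep [-2.03125, -1.9765625]
x = -2.00390625 gives p = 0.0235, positive; keep [-2.00390625, -1.9765625]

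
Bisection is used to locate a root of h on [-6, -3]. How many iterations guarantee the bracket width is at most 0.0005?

13

Width after n steps is 3/2^n. Need 2^n ≥ 3/0.0005 = 6000.
2^12 = 4096 < 6000 ≤ 2^13 = 8192, so n = 13.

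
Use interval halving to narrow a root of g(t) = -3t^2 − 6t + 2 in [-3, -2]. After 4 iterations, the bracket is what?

t = -2.5 gives g = -1.75, negative; keep [-2.5, -2]
t = -2.25 gives g = 0.3125, positive; keep [-2.5, -2.25]
t = -2.375 gives g = -0.671875, negative; keep [-2.375, -2.25]
t = -2.3125 gives g = -0.168, negative; keep [-2.3125, -2.25]

[-2.3125, -2.25]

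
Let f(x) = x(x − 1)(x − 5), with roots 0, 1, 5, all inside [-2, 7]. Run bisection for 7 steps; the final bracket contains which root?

5

midpoint 2.5: f = -9.375 < 0 → [2.5, 7]
midpoint 4.75: f = -4.453125 < 0 → [4.75, 7]
midpoint 5.875: f = 25.060547 > 0 → [4.75, 5.875]
midpoint 5.3125: f = 7.1594 > 0 → [4.75, 5.3125]
midpoint 5.03125: f = 0.6338 > 0 → [4.75, 5.03125]
midpoint 4.890625: f = -2.0811 < 0 → [4.890625, 5.03125]
midpoint 4.9609375: f = -0.7676 < 0 → [4.9609375, 5.03125]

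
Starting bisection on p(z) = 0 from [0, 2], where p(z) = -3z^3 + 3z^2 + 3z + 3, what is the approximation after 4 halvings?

midpoint 1: p = 6 > 0 → [1, 2]
midpoint 1.5: p = 4.125 > 0 → [1.5, 2]
midpoint 1.75: p = 1.359375 > 0 → [1.75, 2]
midpoint 1.875: p = -0.6035 < 0 → [1.75, 1.875]

1.875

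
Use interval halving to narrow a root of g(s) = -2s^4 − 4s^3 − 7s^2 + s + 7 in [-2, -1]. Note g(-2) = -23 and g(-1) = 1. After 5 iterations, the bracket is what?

[-1.09375, -1.0625]

g(-1.5) = -6.875 < 0, so the root lies in [-1.5, -1]
g(-1.25) = -2.257812 < 0, so the root lies in [-1.25, -1]
g(-1.125) = -0.492676 < 0, so the root lies in [-1.125, -1]
g(-1.0625) = 0.2841 > 0, so the root lies in [-1.125, -1.0625]
g(-1.09375) = -0.0962 < 0, so the root lies in [-1.09375, -1.0625]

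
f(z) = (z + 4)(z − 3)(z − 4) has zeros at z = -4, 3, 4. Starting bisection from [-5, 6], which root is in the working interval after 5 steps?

-4

m = 0.5, f(m) = 39.375 (+); new bracket [-5, 0.5]
m = -2.25, f(m) = 57.421875 (+); new bracket [-5, -2.25]
m = -3.625, f(m) = 18.943359 (+); new bracket [-5, -3.625]
m = -4.3125, f(m) = -18.9954 (−); new bracket [-4.3125, -3.625]
m = -3.96875, f(m) = 1.7354 (+); new bracket [-4.3125, -3.96875]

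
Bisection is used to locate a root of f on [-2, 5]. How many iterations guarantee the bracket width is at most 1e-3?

13

Width after n steps is 7/2^n. Need 2^n ≥ 7/1e-3 = 7000.
2^12 = 4096 < 7000 ≤ 2^13 = 8192, so n = 13.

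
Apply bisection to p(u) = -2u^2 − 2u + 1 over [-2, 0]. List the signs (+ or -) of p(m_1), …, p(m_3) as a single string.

+-+

u = -1 gives p = 1, positive; keep [-2, -1]
u = -1.5 gives p = -0.5, negative; keep [-1.5, -1]
u = -1.25 gives p = 0.375, positive; keep [-1.5, -1.25]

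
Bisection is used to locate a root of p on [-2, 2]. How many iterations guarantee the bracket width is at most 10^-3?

12

Width after n steps is 4/2^n. Need 2^n ≥ 4/10^-3 = 4000.
2^11 = 2048 < 4000 ≤ 2^12 = 4096, so n = 12.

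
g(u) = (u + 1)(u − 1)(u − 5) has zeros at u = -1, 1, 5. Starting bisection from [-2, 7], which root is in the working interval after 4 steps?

5

g(2.5) = -13.125 < 0, so the root lies in [2.5, 7]
g(4.75) = -5.390625 < 0, so the root lies in [4.75, 7]
g(5.875) = 29.326172 > 0, so the root lies in [4.75, 5.875]
g(5.3125) = 8.5071 > 0, so the root lies in [4.75, 5.3125]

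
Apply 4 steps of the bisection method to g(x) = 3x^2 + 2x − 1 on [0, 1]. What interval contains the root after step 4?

midpoint 0.5: g = 0.75 > 0 → [0, 0.5]
midpoint 0.25: g = -0.3125 < 0 → [0.25, 0.5]
midpoint 0.375: g = 0.171875 > 0 → [0.25, 0.375]
midpoint 0.3125: g = -0.082 < 0 → [0.3125, 0.375]

[0.3125, 0.375]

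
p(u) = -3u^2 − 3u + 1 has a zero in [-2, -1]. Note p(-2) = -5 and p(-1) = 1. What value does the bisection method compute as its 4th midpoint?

p(-1.5) = -1.25 < 0, so the root lies in [-1.5, -1]
p(-1.25) = 0.0625 > 0, so the root lies in [-1.5, -1.25]
p(-1.375) = -0.546875 < 0, so the root lies in [-1.375, -1.25]
p(-1.3125) = -0.2305 < 0, so the root lies in [-1.3125, -1.25]

-1.3125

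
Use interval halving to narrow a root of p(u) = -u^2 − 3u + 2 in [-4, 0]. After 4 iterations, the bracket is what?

u = -2 gives p = 4, positive; keep [-4, -2]
u = -3 gives p = 2, positive; keep [-4, -3]
u = -3.5 gives p = 0.25, positive; keep [-4, -3.5]
u = -3.75 gives p = -0.8125, negative; keep [-3.75, -3.5]

[-3.75, -3.5]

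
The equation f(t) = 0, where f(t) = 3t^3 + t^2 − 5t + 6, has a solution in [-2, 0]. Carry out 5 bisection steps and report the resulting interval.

f(-1) = 9 > 0, so the root lies in [-2, -1]
f(-1.5) = 5.625 > 0, so the root lies in [-2, -1.5]
f(-1.75) = 1.734375 > 0, so the root lies in [-2, -1.75]
f(-1.875) = -0.8848 < 0, so the root lies in [-1.875, -1.75]
f(-1.8125) = 0.4846 > 0, so the root lies in [-1.875, -1.8125]

[-1.875, -1.8125]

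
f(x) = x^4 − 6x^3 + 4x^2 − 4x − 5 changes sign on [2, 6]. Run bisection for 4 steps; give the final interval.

[5.25, 5.5]

midpoint 4: f = -85 < 0 → [4, 6]
midpoint 5: f = -50 < 0 → [5, 6]
midpoint 5.5: f = 10.8125 > 0 → [5, 5.5]
midpoint 5.25: f = -24.2773 < 0 → [5.25, 5.5]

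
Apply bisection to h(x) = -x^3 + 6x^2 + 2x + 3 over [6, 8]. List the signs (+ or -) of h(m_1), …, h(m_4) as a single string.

x = 7 gives h = -32, negative; keep [6, 7]
x = 6.5 gives h = -5.125, negative; keep [6, 6.5]
x = 6.25 gives h = 5.734375, positive; keep [6.25, 6.5]
x = 6.375 gives h = 0.5098, positive; keep [6.375, 6.5]

--++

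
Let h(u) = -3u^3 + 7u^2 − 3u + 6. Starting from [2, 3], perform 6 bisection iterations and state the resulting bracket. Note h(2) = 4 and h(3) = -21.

[2.265625, 2.28125]

m = 2.5, h(m) = -4.625 (−); new bracket [2, 2.5]
m = 2.25, h(m) = 0.515625 (+); new bracket [2.25, 2.5]
m = 2.375, h(m) = -1.830078 (−); new bracket [2.25, 2.375]
m = 2.3125, h(m) = -0.6033 (−); new bracket [2.25, 2.3125]
m = 2.28125, h(m) = -0.0306 (−); new bracket [2.25, 2.28125]
m = 2.265625, h(m) = 0.2458 (+); new bracket [2.265625, 2.28125]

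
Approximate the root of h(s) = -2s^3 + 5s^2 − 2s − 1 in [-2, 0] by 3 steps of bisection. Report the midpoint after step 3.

-0.25

h(-1) = 8 > 0, so the root lies in [-1, 0]
h(-0.5) = 1.5 > 0, so the root lies in [-0.5, 0]
h(-0.25) = -0.15625 < 0, so the root lies in [-0.5, -0.25]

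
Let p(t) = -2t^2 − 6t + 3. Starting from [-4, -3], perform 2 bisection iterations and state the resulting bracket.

[-3.5, -3.25]

t = -3.5 gives p = -0.5, negative; keep [-3.5, -3]
t = -3.25 gives p = 1.375, positive; keep [-3.5, -3.25]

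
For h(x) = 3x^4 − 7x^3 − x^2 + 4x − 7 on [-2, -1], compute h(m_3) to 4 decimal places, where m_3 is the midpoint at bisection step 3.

h(-1.5) = 23.5625 > 0, so the root lies in [-1.5, -1]
h(-1.25) = 7.433594 > 0, so the root lies in [-1.25, -1]
h(-1.125) = 2.006592 > 0, so the root lies in [-1.125, -1]

2.0066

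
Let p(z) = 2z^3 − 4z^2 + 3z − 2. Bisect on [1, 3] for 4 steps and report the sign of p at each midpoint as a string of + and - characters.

++--

m = 2, p(m) = 4 (+); new bracket [1, 2]
m = 1.5, p(m) = 0.25 (+); new bracket [1, 1.5]
m = 1.25, p(m) = -0.59375 (−); new bracket [1.25, 1.5]
m = 1.375, p(m) = -0.2383 (−); new bracket [1.375, 1.5]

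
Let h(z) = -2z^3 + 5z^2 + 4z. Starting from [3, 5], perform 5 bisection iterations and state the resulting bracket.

[3.125, 3.1875]

m = 4, h(m) = -32 (−); new bracket [3, 4]
m = 3.5, h(m) = -10.5 (−); new bracket [3, 3.5]
m = 3.25, h(m) = -2.84375 (−); new bracket [3, 3.25]
m = 3.125, h(m) = 0.293 (+); new bracket [3.125, 3.25]
m = 3.1875, h(m) = -1.2202 (−); new bracket [3.125, 3.1875]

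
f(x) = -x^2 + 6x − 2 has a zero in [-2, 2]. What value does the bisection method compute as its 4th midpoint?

m = 0, f(m) = -2 (−); new bracket [0, 2]
m = 1, f(m) = 3 (+); new bracket [0, 1]
m = 0.5, f(m) = 0.75 (+); new bracket [0, 0.5]
m = 0.25, f(m) = -0.5625 (−); new bracket [0.25, 0.5]

0.25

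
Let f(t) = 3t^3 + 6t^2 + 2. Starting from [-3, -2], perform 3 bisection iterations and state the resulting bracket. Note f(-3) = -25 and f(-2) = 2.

midpoint -2.5: f = -7.375 < 0 → [-2.5, -2]
midpoint -2.25: f = -1.796875 < 0 → [-2.25, -2]
midpoint -2.125: f = 0.306641 > 0 → [-2.25, -2.125]

[-2.25, -2.125]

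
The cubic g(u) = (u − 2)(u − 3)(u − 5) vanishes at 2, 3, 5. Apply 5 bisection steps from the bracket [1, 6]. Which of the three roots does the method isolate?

midpoint 3.5: g = -1.125 < 0 → [3.5, 6]
midpoint 4.75: g = -1.203125 < 0 → [4.75, 6]
midpoint 5.375: g = 3.005859 > 0 → [4.75, 5.375]
midpoint 5.0625: g = 0.3948 > 0 → [4.75, 5.0625]
midpoint 4.90625: g = -0.5194 < 0 → [4.90625, 5.0625]

5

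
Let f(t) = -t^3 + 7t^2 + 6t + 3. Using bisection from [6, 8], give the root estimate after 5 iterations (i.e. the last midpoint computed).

7.8125

t = 7 gives f = 45, positive; keep [7, 8]
t = 7.5 gives f = 19.875, positive; keep [7.5, 8]
t = 7.75 gives f = 4.453125, positive; keep [7.75, 8]
t = 7.875 gives f = -4.0137, negative; keep [7.75, 7.875]
t = 7.8125 gives f = 0.2839, positive; keep [7.8125, 7.875]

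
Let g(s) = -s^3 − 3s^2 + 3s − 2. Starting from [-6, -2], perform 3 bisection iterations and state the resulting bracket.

[-4, -3.5]

s = -4 gives g = 2, positive; keep [-4, -2]
s = -3 gives g = -11, negative; keep [-4, -3]
s = -3.5 gives g = -6.375, negative; keep [-4, -3.5]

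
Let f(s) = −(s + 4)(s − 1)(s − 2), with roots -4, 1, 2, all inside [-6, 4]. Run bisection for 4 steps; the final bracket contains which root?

-4

midpoint -1: f = -18 < 0 → [-6, -1]
midpoint -3.5: f = -12.375 < 0 → [-6, -3.5]
midpoint -4.75: f = 29.109375 > 0 → [-4.75, -3.5]
midpoint -4.125: f = 3.9238 > 0 → [-4.125, -3.5]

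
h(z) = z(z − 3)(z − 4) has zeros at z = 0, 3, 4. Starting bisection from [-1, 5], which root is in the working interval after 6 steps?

0

z = 2 gives h = 4, positive; keep [-1, 2]
z = 0.5 gives h = 4.375, positive; keep [-1, 0.5]
z = -0.25 gives h = -3.453125, negative; keep [-0.25, 0.5]
z = 0.125 gives h = 1.3926, positive; keep [-0.25, 0.125]
z = -0.0625 gives h = -0.7776, negative; keep [-0.0625, 0.125]
z = 0.03125 gives h = 0.3682, positive; keep [-0.0625, 0.03125]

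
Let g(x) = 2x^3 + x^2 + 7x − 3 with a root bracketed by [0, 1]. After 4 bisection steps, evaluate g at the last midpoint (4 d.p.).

midpoint 0.5: g = 1 > 0 → [0, 0.5]
midpoint 0.25: g = -1.15625 < 0 → [0.25, 0.5]
midpoint 0.375: g = -0.128906 < 0 → [0.375, 0.5]
midpoint 0.4375: g = 0.4214 > 0 → [0.375, 0.4375]

0.4214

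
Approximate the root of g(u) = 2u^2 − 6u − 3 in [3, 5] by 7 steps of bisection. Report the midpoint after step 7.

3.421875

u = 4 gives g = 5, positive; keep [3, 4]
u = 3.5 gives g = 0.5, positive; keep [3, 3.5]
u = 3.25 gives g = -1.375, negative; keep [3.25, 3.5]
u = 3.375 gives g = -0.4688, negative; keep [3.375, 3.5]
u = 3.4375 gives g = 0.0078, positive; keep [3.375, 3.4375]
u = 3.40625 gives g = -0.2324, negative; keep [3.40625, 3.4375]
u = 3.421875 gives g = -0.1128, negative; keep [3.421875, 3.4375]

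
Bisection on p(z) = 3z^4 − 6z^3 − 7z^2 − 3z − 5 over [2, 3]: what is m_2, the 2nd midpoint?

midpoint 2.5: p = -32.8125 < 0 → [2.5, 3]
midpoint 2.75: p = -19.394531 < 0 → [2.75, 3]

2.75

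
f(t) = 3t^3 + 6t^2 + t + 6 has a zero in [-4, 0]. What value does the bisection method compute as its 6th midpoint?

t = -2 gives f = 4, positive; keep [-4, -2]
t = -3 gives f = -24, negative; keep [-3, -2]
t = -2.5 gives f = -5.875, negative; keep [-2.5, -2]
t = -2.25 gives f = -0.0469, negative; keep [-2.25, -2]
t = -2.125 gives f = 2.1816, positive; keep [-2.25, -2.125]
t = -2.1875 gives f = 1.1208, positive; keep [-2.25, -2.1875]

-2.1875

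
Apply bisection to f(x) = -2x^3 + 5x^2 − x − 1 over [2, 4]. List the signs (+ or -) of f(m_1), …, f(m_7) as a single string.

---+-+-

x = 3 gives f = -13, negative; keep [2, 3]
x = 2.5 gives f = -3.5, negative; keep [2, 2.5]
x = 2.25 gives f = -0.71875, negative; keep [2, 2.25]
x = 2.125 gives f = 0.2617, positive; keep [2.125, 2.25]
x = 2.1875 gives f = -0.1968, negative; keep [2.125, 2.1875]
x = 2.15625 gives f = 0.0402, positive; keep [2.15625, 2.1875]
x = 2.171875 gives f = -0.0763, negative; keep [2.15625, 2.171875]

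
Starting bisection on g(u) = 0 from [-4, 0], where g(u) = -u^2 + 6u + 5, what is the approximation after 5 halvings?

u = -2 gives g = -11, negative; keep [-2, 0]
u = -1 gives g = -2, negative; keep [-1, 0]
u = -0.5 gives g = 1.75, positive; keep [-1, -0.5]
u = -0.75 gives g = -0.0625, negative; keep [-0.75, -0.5]
u = -0.625 gives g = 0.8594, positive; keep [-0.75, -0.625]

-0.625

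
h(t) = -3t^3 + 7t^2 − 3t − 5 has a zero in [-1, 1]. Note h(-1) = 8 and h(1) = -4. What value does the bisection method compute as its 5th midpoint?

midpoint 0: h = -5 < 0 → [-1, 0]
midpoint -0.5: h = -1.375 < 0 → [-1, -0.5]
midpoint -0.75: h = 2.453125 > 0 → [-0.75, -0.5]
midpoint -0.625: h = 0.3418 > 0 → [-0.625, -0.5]
midpoint -0.5625: h = -0.5637 < 0 → [-0.625, -0.5625]

-0.5625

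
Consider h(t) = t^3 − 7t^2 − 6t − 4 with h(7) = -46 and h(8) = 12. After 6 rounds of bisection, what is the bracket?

[7.828125, 7.84375]

m = 7.5, h(m) = -20.875 (−); new bracket [7.5, 8]
m = 7.75, h(m) = -5.453125 (−); new bracket [7.75, 8]
m = 7.875, h(m) = 3.013672 (+); new bracket [7.75, 7.875]
m = 7.8125, h(m) = -1.2839 (−); new bracket [7.8125, 7.875]
m = 7.84375, h(m) = 0.8487 (+); new bracket [7.8125, 7.84375]
m = 7.828125, h(m) = -0.2216 (−); new bracket [7.828125, 7.84375]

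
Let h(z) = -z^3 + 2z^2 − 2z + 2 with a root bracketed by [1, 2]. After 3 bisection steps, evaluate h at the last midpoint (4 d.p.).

h(1.5) = 0.125 > 0, so the root lies in [1.5, 2]
h(1.75) = -0.734375 < 0, so the root lies in [1.5, 1.75]
h(1.625) = -0.259766 < 0, so the root lies in [1.5, 1.625]

-0.2598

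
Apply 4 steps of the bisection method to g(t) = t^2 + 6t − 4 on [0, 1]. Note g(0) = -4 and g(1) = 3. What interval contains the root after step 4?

midpoint 0.5: g = -0.75 < 0 → [0.5, 1]
midpoint 0.75: g = 1.0625 > 0 → [0.5, 0.75]
midpoint 0.625: g = 0.140625 > 0 → [0.5, 0.625]
midpoint 0.5625: g = -0.3086 < 0 → [0.5625, 0.625]

[0.5625, 0.625]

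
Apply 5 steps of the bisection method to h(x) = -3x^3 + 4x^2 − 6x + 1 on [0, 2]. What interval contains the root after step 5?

midpoint 1: h = -4 < 0 → [0, 1]
midpoint 0.5: h = -1.375 < 0 → [0, 0.5]
midpoint 0.25: h = -0.296875 < 0 → [0, 0.25]
midpoint 0.125: h = 0.3066 > 0 → [0.125, 0.25]
midpoint 0.1875: h = -0.0042 < 0 → [0.125, 0.1875]

[0.125, 0.1875]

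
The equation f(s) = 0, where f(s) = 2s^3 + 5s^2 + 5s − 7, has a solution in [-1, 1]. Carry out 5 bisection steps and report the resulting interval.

[0.6875, 0.75]

midpoint 0: f = -7 < 0 → [0, 1]
midpoint 0.5: f = -3 < 0 → [0.5, 1]
midpoint 0.75: f = 0.40625 > 0 → [0.5, 0.75]
midpoint 0.625: f = -1.4336 < 0 → [0.625, 0.75]
midpoint 0.6875: f = -0.5493 < 0 → [0.6875, 0.75]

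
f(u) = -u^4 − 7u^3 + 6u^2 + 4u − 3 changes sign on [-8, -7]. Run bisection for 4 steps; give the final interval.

u = -7.5 gives f = 93.5625, positive; keep [-8, -7.5]
u = -7.75 gives f = -22.738281, negative; keep [-7.75, -7.5]
u = -7.625 gives f = 38.267334, positive; keep [-7.75, -7.625]
u = -7.6875 gives f = 8.4956, positive; keep [-7.75, -7.6875]

[-7.75, -7.6875]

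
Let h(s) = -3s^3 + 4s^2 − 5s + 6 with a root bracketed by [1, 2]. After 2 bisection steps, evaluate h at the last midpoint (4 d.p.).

0.1406

s = 1.5 gives h = -2.625, negative; keep [1, 1.5]
s = 1.25 gives h = 0.140625, positive; keep [1.25, 1.5]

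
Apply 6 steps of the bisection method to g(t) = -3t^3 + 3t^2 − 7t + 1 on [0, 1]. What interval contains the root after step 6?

t = 0.5 gives g = -2.125, negative; keep [0, 0.5]
t = 0.25 gives g = -0.609375, negative; keep [0, 0.25]
t = 0.125 gives g = 0.166016, positive; keep [0.125, 0.25]
t = 0.1875 gives g = -0.2268, negative; keep [0.125, 0.1875]
t = 0.15625 gives g = -0.032, negative; keep [0.125, 0.15625]
t = 0.140625 gives g = 0.0666, positive; keep [0.140625, 0.15625]

[0.140625, 0.15625]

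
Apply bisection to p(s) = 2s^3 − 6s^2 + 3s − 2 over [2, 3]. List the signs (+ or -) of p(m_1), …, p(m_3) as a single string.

midpoint 2.5: p = -0.75 < 0 → [2.5, 3]
midpoint 2.75: p = 2.46875 > 0 → [2.5, 2.75]
midpoint 2.625: p = 0.707031 > 0 → [2.5, 2.625]

-++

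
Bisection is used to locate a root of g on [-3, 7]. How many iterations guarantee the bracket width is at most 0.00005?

Width after n steps is 10/2^n. Need 2^n ≥ 10/0.00005 = 200000.
2^17 = 131072 < 200000 ≤ 2^18 = 262144, so n = 18.

18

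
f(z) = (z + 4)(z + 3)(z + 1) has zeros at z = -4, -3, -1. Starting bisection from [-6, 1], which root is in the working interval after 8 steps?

midpoint -2.5: f = -1.125 < 0 → [-2.5, 1]
midpoint -0.75: f = 1.828125 > 0 → [-2.5, -0.75]
midpoint -1.625: f = -2.041016 < 0 → [-1.625, -0.75]
midpoint -1.1875: f = -0.9558 < 0 → [-1.1875, -0.75]
midpoint -0.96875: f = 0.1924 > 0 → [-1.1875, -0.96875]
midpoint -1.078125: f = -0.4387 < 0 → [-1.078125, -0.96875]
midpoint -1.0234375: f = -0.1379 < 0 → [-1.0234375, -0.96875]
midpoint -0.99609375: f = 0.0235 > 0 → [-1.0234375, -0.99609375]

-1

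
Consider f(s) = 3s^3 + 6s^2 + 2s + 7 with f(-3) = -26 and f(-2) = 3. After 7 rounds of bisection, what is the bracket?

m = -2.5, f(m) = -7.375 (−); new bracket [-2.5, -2]
m = -2.25, f(m) = -1.296875 (−); new bracket [-2.25, -2]
m = -2.125, f(m) = 1.056641 (+); new bracket [-2.25, -2.125]
m = -2.1875, f(m) = -0.0667 (−); new bracket [-2.1875, -2.125]
m = -2.15625, f(m) = 0.5081 (+); new bracket [-2.1875, -2.15625]
m = -2.171875, f(m) = 0.224 (+); new bracket [-2.1875, -2.171875]
m = -2.1796875, f(m) = 0.0795 (+); new bracket [-2.1875, -2.1796875]

[-2.1875, -2.1796875]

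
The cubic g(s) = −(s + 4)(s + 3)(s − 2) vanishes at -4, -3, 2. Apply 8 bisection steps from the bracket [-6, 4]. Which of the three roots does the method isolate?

g(-1) = 18 > 0, so the root lies in [-1, 4]
g(1.5) = 12.375 > 0, so the root lies in [1.5, 4]
g(2.75) = -29.109375 < 0, so the root lies in [1.5, 2.75]
g(2.125) = -3.9238 < 0, so the root lies in [1.5, 2.125]
g(1.8125) = 5.2449 > 0, so the root lies in [1.8125, 2.125]
g(1.96875) = 0.9268 > 0, so the root lies in [1.96875, 2.125]
g(2.046875) = -1.4305 < 0, so the root lies in [1.96875, 2.046875]
g(2.0078125) = -0.235 < 0, so the root lies in [1.96875, 2.0078125]

2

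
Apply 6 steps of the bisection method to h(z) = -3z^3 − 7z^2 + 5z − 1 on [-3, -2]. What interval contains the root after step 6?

[-2.953125, -2.9375]

midpoint -2.5: h = -10.375 < 0 → [-3, -2.5]
midpoint -2.75: h = -5.296875 < 0 → [-3, -2.75]
midpoint -2.875: h = -1.943359 < 0 → [-3, -2.875]
midpoint -2.9375: h = -0.0476 < 0 → [-3, -2.9375]
midpoint -2.96875: h = 0.9569 > 0 → [-2.96875, -2.9375]
midpoint -2.953125: h = 0.4499 > 0 → [-2.953125, -2.9375]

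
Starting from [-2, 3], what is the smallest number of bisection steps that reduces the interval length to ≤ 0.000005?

Width after n steps is 5/2^n. Need 2^n ≥ 5/0.000005 = 1000000.
2^19 = 524288 < 1000000 ≤ 2^20 = 1048576, so n = 20.

20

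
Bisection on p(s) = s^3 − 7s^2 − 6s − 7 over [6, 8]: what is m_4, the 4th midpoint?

midpoint 7: p = -49 < 0 → [7, 8]
midpoint 7.5: p = -23.875 < 0 → [7.5, 8]
midpoint 7.75: p = -8.453125 < 0 → [7.75, 8]
midpoint 7.875: p = 0.0137 > 0 → [7.75, 7.875]

7.875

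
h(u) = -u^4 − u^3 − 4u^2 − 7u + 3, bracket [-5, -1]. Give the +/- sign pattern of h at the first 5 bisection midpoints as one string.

--+-+

h(-3) = -66 < 0, so the root lies in [-3, -1]
h(-2) = -7 < 0, so the root lies in [-2, -1]
h(-1.5) = 2.8125 > 0, so the root lies in [-2, -1.5]
h(-1.75) = -1.0195 < 0, so the root lies in [-1.75, -1.5]
h(-1.625) = 1.1306 > 0, so the root lies in [-1.75, -1.625]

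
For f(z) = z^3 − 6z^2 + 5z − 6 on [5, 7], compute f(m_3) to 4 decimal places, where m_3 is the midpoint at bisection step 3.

-0.4219

midpoint 6: f = 24 > 0 → [5, 6]
midpoint 5.5: f = 6.375 > 0 → [5, 5.5]
midpoint 5.25: f = -0.421875 < 0 → [5.25, 5.5]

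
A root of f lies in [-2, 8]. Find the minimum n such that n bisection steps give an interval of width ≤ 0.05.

Width after n steps is 10/2^n. Need 2^n ≥ 10/0.05 = 200.
2^7 = 128 < 200 ≤ 2^8 = 256, so n = 8.

8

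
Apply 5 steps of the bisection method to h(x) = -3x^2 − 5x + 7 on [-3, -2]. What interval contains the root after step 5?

[-2.59375, -2.5625]

m = -2.5, h(m) = 0.75 (+); new bracket [-3, -2.5]
m = -2.75, h(m) = -1.9375 (−); new bracket [-2.75, -2.5]
m = -2.625, h(m) = -0.546875 (−); new bracket [-2.625, -2.5]
m = -2.5625, h(m) = 0.1133 (+); new bracket [-2.625, -2.5625]
m = -2.59375, h(m) = -0.2139 (−); new bracket [-2.59375, -2.5625]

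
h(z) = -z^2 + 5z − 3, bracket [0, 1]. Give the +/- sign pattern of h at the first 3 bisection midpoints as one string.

-+-

midpoint 0.5: h = -0.75 < 0 → [0.5, 1]
midpoint 0.75: h = 0.1875 > 0 → [0.5, 0.75]
midpoint 0.625: h = -0.265625 < 0 → [0.625, 0.75]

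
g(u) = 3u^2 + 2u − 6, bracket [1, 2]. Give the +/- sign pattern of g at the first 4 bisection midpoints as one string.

m = 1.5, g(m) = 3.75 (+); new bracket [1, 1.5]
m = 1.25, g(m) = 1.1875 (+); new bracket [1, 1.25]
m = 1.125, g(m) = 0.046875 (+); new bracket [1, 1.125]
m = 1.0625, g(m) = -0.4883 (−); new bracket [1.0625, 1.125]

+++-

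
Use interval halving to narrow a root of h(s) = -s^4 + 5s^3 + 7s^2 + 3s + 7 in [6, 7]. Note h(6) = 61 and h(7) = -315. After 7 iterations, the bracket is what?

midpoint 6.5: h = -89.6875 < 0 → [6, 6.5]
midpoint 6.25: h = -5.988281 < 0 → [6, 6.25]
midpoint 6.125: h = 29.478271 > 0 → [6.125, 6.25]
midpoint 6.1875: h = 12.2524 > 0 → [6.1875, 6.25]
midpoint 6.21875: h = 3.2607 > 0 → [6.21875, 6.25]
midpoint 6.234375: h = -1.3314 < 0 → [6.21875, 6.234375]
midpoint 6.2265625: h = 0.9728 > 0 → [6.2265625, 6.234375]

[6.2265625, 6.234375]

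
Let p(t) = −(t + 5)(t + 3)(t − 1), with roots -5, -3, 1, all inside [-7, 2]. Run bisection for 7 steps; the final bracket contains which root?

p(-2.5) = 4.375 > 0, so the root lies in [-2.5, 2]
p(-0.25) = 16.328125 > 0, so the root lies in [-0.25, 2]
p(0.875) = 2.845703 > 0, so the root lies in [0.875, 2]
p(1.4375) = -12.4978 < 0, so the root lies in [0.875, 1.4375]
p(1.15625) = -3.998 < 0, so the root lies in [0.875, 1.15625]
p(1.015625) = -0.3774 < 0, so the root lies in [0.875, 1.015625]
p(0.9453125) = 1.2828 > 0, so the root lies in [0.9453125, 1.015625]

1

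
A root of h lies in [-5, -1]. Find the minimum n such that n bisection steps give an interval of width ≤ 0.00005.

17

Width after n steps is 4/2^n. Need 2^n ≥ 4/0.00005 = 80000.
2^16 = 65536 < 80000 ≤ 2^17 = 131072, so n = 17.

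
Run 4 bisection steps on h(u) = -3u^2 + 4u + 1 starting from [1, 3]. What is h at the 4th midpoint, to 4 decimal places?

m = 2, h(m) = -3 (−); new bracket [1, 2]
m = 1.5, h(m) = 0.25 (+); new bracket [1.5, 2]
m = 1.75, h(m) = -1.1875 (−); new bracket [1.5, 1.75]
m = 1.625, h(m) = -0.4219 (−); new bracket [1.5, 1.625]

-0.4219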